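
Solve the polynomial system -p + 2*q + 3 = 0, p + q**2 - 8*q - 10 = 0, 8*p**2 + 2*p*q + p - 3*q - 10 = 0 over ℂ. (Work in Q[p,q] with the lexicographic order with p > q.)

Compute a lex Gröbner basis by Buchberger's algorithm.
f_1 = -p + 2*q + 3, LT = p.
f_2 = p + q**2 - 8*q - 10, LT = p.
f_3 = 8*p**2 + 2*p*q + p - 3*q - 10, LT = p**2.

S(f_1,f_2): lcm = p. S = -q**2 + 6*q + 7.
  leading term q**2: no divisor's leading term divides it; move -q**2 to the remainder.
  leading term q: no divisor's leading term divides it; move 6*q to the remainder.
  leading term 1: no divisor's leading term divides it; move 7 to the remainder.
  remainder -q**2 + 6*q + 7 ≠ 0; add h_4 = -q**2 + 6*q + 7 to the basis.

S(f_1,f_3): lcm = p**2. S = -9/4*p*q - 25/8*p + 3/8*q + 5/4.
  leading term p*q: subtract (9/4*q)·f_1 from -9/4*p*q - 25/8*p + 3/8*q + 5/4 → -25/8*p - 9/2*q**2 - 51/8*q + 5/4
  leading term p: subtract (25/8)·f_1 from -25/8*p - 9/2*q**2 - 51/8*q + 5/4 → -9/2*q**2 - 101/8*q - 65/8
  leading term q**2: subtract (9/2)·h_4 from -9/2*q**2 - 101/8*q - 65/8 → -317/8*q - 317/8
  leading term q: no divisor's leading term divides it; move -317/8*q to the remainder.
  leading term 1: no divisor's leading term divides it; move -317/8 to the remainder.
  remainder -317/8*q - 317/8 ≠ 0; add h_5 = -317/8*q - 317/8 to the basis.

The other S-polynomials (S(f_2,f_3), S(f_1,h_4), S(f_2,h_4), S(f_3,h_4), S(f_1,h_5), S(f_2,h_5), S(f_3,h_5), S(h_4,h_5)) all reduce to 0 modulo the current basis, so we have a Gröbner basis.
Inter-reduce: drop elements whose leading term is divisible by another's, tail-reduce, and make monic.
Reduced Gröbner basis: {p - 1, q + 1}.

A lex Gröbner basis eliminates variables successively. Here q + 1 depends only on q, with roots {-1}; lifting each root through the earlier basis elements recovers the full solutions.
  q = -1: the earlier basis element becomes p - 1 = 0, giving p = 1 — point (1, -1).
A lex Gröbner basis triangularizes the system, enabling back-substitution.

{(1, -1)}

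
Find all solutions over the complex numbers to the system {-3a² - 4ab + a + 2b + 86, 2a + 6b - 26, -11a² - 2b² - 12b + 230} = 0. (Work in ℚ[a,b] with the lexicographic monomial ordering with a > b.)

Compute a lex Gröbner basis by Buchberger's algorithm.
f_1 = -3a² - 4ab + a + 2b + 86, LT = a².
f_2 = 2a + 6b - 26, LT = a.
f_3 = -11a² - 2b² - 12b + 230, LT = a².

S(f_1,f_2): lcm = a². S = -5/3ab + 38/3a - ⅔b - 86/3.
  leading term ab: subtract (-⅚b)·f_2 from -5/3ab + 38/3a - ⅔b - 86/3 → 38/3a + 5b² - 67/3b - 86/3
  leading term a: subtract (19/3)·f_2 from 38/3a + 5b² - 67/3b - 86/3 → 5b² - 181/3b + 136
  leading term b²: no divisor's leading term divides it; move 5b² to the remainder.
  leading term b: no divisor's leading term divides it; move -181/3b to the remainder.
  leading term 1: no divisor's leading term divides it; move 136 to the remainder.
  remainder 5b² - 181/3b + 136 ≠ 0; add h_4 = 5b² - 181/3b + 136 to the basis.

S(f_1,f_3): lcm = a². S = 4/3ab - ⅓a - 2/11b² - 58/33b - 256/33.
  leading term ab: subtract (⅔b)·f_2 from 4/3ab - ⅓a - 2/11b² - 58/33b - 256/33 → -⅓a - 46/11b² + 514/33b - 256/33
  leading term a: subtract (-⅙)·f_2 from -⅓a - 46/11b² + 514/33b - 256/33 → -46/11b² + 547/33b - 133/11
  leading term b²: subtract (-46/55)·h_4 from -46/11b² + 547/33b - 133/11 → -5591/165b + 5591/55
  leading term b: no divisor's leading term divides it; move -5591/165b to the remainder.
  leading term 1: no divisor's leading term divides it; move 5591/55 to the remainder.
  remainder -5591/165b + 5591/55 ≠ 0; add h_5 = -5591/165b + 5591/55 to the basis.

The other S-polynomials (S(f_2,f_3), S(f_1,h_4), S(f_2,h_4), S(f_3,h_4), S(f_1,h_5), S(f_2,h_5), S(f_3,h_5), S(h_4,h_5)) all reduce to 0 modulo the current basis, so we have a Gröbner basis.
Inter-reduce: drop elements whose leading term is divisible by another's, tail-reduce, and make monic.
Reduced Gröbner basis: {a - 4, b - 3}.

A lex Gröbner basis eliminates variables successively. Here b - 3 depends only on b, with roots {3}; lifting each root through the earlier basis elements recovers the full solutions.
  b = 3: the earlier basis element becomes a - 4 = 0, giving a = 4 — point (4, 3).

{(4, 3)}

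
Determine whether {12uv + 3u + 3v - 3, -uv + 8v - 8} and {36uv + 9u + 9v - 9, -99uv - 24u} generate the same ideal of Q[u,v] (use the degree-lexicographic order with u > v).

Since reduced Gröbner bases are canonical representatives of ideals under a given ordering, it suffices to compute and compare them.
Buchberger on the first generating set:
f_1 = 12uv + 3u + 3v - 3, LT = uv.
f_2 = -uv + 8v - 8, LT = uv.

S(f_1,f_2): lcm = uv. S = \tfrac{1}{4}u + \tfrac{33}{4}v - \tfrac{33}{4}.
  leading term u: no divisor's leading term divides it; move \tfrac{1}{4}u to the remainder.
  leading term v: no divisor's leading term divides it; move \tfrac{33}{4}v to the remainder.
  leading term 1: no divisor's leading term divides it; move -\tfrac{33}{4} to the remainder.
  remainder \tfrac{1}{4}u + \tfrac{33}{4}v - \tfrac{33}{4} ≠ 0; add g_3 = \tfrac{1}{4}u + \tfrac{33}{4}v - \tfrac{33}{4} to the basis.

S(f_1,g_3): lcm = uv. S = -33v^{2} + \tfrac{1}{4}u + \tfrac{133}{4}v - \tfrac{1}{4}.
  leading term v^{2}: no divisor's leading term divides it; move -33v^{2} to the remainder.
  leading term u: subtract (1)·g_3 from \tfrac{1}{4}u + \tfrac{133}{4}v - \tfrac{1}{4} → 25v + 8
  leading term v: no divisor's leading term divides it; move 25v to the remainder.
  leading term 1: no divisor's leading term divides it; move 8 to the remainder.
  remainder -33v^{2} + 25v + 8 ≠ 0; add g_4 = -33v^{2} + 25v + 8 to the basis.

The other S-polynomials (S(f_2,g_3), S(f_1,g_4), S(f_2,g_4), S(g_3,g_4)) all reduce to 0 modulo the current basis, so we have a Gröbner basis.
Inter-reduce: drop elements whose leading term is divisible by another's, tail-reduce, and make monic.
Reduced Gröbner basis: {v^{2} - \tfrac{25}{33}v - \tfrac{8}{33}, u + 33v - 33}.

Buchberger on the second generating set:
h_1 = 36uv + 9u + 9v - 9, LT = uv.
h_2 = -99uv - 24u, LT = uv.

S(h_1,h_2): lcm = uv. S = \tfrac{1}{132}u + \tfrac{1}{4}v - \tfrac{1}{4}.
  leading term u: no divisor's leading term divides it; move \tfrac{1}{132}u to the remainder.
  leading term v: no divisor's leading term divides it; move \tfrac{1}{4}v to the remainder.
  leading term 1: no divisor's leading term divides it; move -\tfrac{1}{4} to the remainder.
  remainder \tfrac{1}{132}u + \tfrac{1}{4}v - \tfrac{1}{4} ≠ 0; add k_3 = \tfrac{1}{132}u + \tfrac{1}{4}v - \tfrac{1}{4} to the basis.

S(h_1,k_3): lcm = uv. S = -33v^{2} + \tfrac{1}{4}u + \tfrac{133}{4}v - \tfrac{1}{4}.
  leading term v^{2}: no divisor's leading term divides it; move -33v^{2} to the remainder.
  leading term u: subtract (33)·k_3 from \tfrac{1}{4}u + \tfrac{133}{4}v - \tfrac{1}{4} → 25v + 8
  leading term v: no divisor's leading term divides it; move 25v to the remainder.
  leading term 1: no divisor's leading term divides it; move 8 to the remainder.
  remainder -33v^{2} + 25v + 8 ≠ 0; add k_4 = -33v^{2} + 25v + 8 to the basis.

The other S-polynomials (S(h_2,k_3), S(h_1,k_4), S(h_2,k_4), S(k_3,k_4)) all reduce to 0 modulo the current basis, so we have a Gröbner basis.
Inter-reduce: drop elements whose leading term is divisible by another's, tail-reduce, and make monic.
Reduced Gröbner basis: {v^{2} - \tfrac{25}{33}v - \tfrac{8}{33}, u + 33v - 33}.

These coincide, so the ideals are equal.

Yes, the ideals are equal.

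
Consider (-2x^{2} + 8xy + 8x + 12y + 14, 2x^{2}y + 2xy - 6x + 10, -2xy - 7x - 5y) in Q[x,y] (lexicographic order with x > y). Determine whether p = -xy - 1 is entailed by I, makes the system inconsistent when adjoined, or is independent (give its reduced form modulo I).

-xy - 1 lies in I (it reduces to 0).

First compute the reduced Gröbner basis of I by Buchberger's algorithm.
f_1 = -2x^{2} + 8xy + 8x + 12y + 14, LT = x^{2}.
f_2 = 2x^{2}y + 2xy - 6x + 10, LT = x^{2}y.
f_3 = -2xy - 7x - 5y, LT = xy.

S(f_1,f_2): lcm = x^{2}y. S = -4xy^{2} - 5xy + 3x - 6y^{2} - 7y - 5.
  reduce S modulo (f_1, f_2, f_3):
  remainder -\tfrac{57}{2}x + 4y^{2} - \tfrac{59}{2}y - 5 ≠ 0; add h_4 = -\tfrac{57}{2}x + 4y^{2} - \tfrac{59}{2}y - 5 to the basis.

S(f_1,f_3): lcm = x^{2}y. S = -\tfrac{7}{2}x^{2} - 4xy^{2} - \tfrac{13}{2}xy - 6y^{2} - 7y.
  reduce S modulo (f_1, f_2, f_3, h_4):
  remainder \tfrac{298}{57}y^{2} - \tfrac{1186}{57}y - \tfrac{1484}{57} ≠ 0; add h_5 = \tfrac{298}{57}y^{2} - \tfrac{1186}{57}y - \tfrac{1484}{57} to the basis.

S(f_1,h_4): lcm = x^{2}. S = \tfrac{8}{57}xy^{2} - \tfrac{287}{57}xy - \tfrac{238}{57}x - 6y - 7.
  reduce S modulo (f_1, f_2, f_3, h_4, h_5):
  remainder -\tfrac{6860}{8493}y - \tfrac{6860}{8493} ≠ 0; add h_6 = -\tfrac{6860}{8493}y - \tfrac{6860}{8493} to the basis.

The other S-polynomials (S(f_2,f_3), S(f_2,h_4), S(f_3,h_4), S(f_1,h_5), S(f_2,h_5), S(f_3,h_5), S(h_4,h_5), S(f_1,h_6), S(f_2,h_6), S(f_3,h_6), S(h_4,h_6), S(h_5,h_6)) all reduce to 0 modulo the current basis, so we have a Gröbner basis.
Inter-reduce: drop elements whose leading term is divisible by another's, tail-reduce, and make monic.
Reduced Gröbner basis: {x - 1, y + 1}.
Label its elements g_1 = x - 1, g_2 = y + 1.

Reduce p = -xy - 1 modulo G:
  leading term xy: subtract (-y)·g_1 from -xy - 1 → -y - 1
  leading term y: subtract (-1)·g_2 from -y - 1 → 0
  normal form = 0.
Since the normal form is 0, p ∈ I.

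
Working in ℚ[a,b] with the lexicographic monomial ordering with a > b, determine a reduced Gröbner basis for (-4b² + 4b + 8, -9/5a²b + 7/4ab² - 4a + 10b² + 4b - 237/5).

f_1 = -4b² + 4b + 8, LT = b².
f_2 = -9/5a²b + 7/4ab² - 4a + 10b² + 4b - 237/5, LT = a²b.

S(f_1,f_2): lcm = a²b². S = -a²b - 2a² + 35/36ab³ - 20/9ab + 50/9b³ + 20/9b² - 79/3b.
  leading term a²b: subtract (5/9)·f_2 from -a²b - 2a² + 35/36ab³ - 20/9ab + 50/9b³ + 20/9b² - 79/3b → -2a² + 35/36ab³ - 35/36ab² - 20/9ab + 20/9a + 50/9b³ - 10/3b² - 257/9b + 79/3
  leading term a²: no divisor's leading term divides it; move -2a² to the remainder.
  leading term ab³: subtract (-35/144ab)·f_1 from 35/36ab³ - 35/36ab² - 20/9ab + 20/9a + 50/9b³ - 10/3b² - 257/9b + 79/3 → -5/18ab + 20/9a + 50/9b³ - 10/3b² - 257/9b + 79/3
  leading term ab: no divisor's leading term divides it; move -5/18ab to the remainder.
  leading term a: no divisor's leading term divides it; move 20/9a to the remainder.
  leading term b³: subtract (-25/18b)·f_1 from 50/9b³ - 10/3b² - 257/9b + 79/3 → 20/9b² - 157/9b + 79/3
  leading term b²: subtract (-5/9)·f_1 from 20/9b² - 157/9b + 79/3 → -137/9b + 277/9
  leading term b: no divisor's leading term divides it; move -137/9b to the remainder.
  leading term 1: no divisor's leading term divides it; move 277/9 to the remainder.
  remainder -2a² - 5/18ab + 20/9a - 137/9b + 277/9 ≠ 0; add g_3 = -2a² - 5/18ab + 20/9a - 137/9b + 277/9 to the basis.

The other S-polynomials (S(f_1,g_3), S(f_2,g_3)) all reduce to 0 modulo the current basis, so we have a Gröbner basis.
Inter-reduce: drop elements whose leading term is divisible by another's, tail-reduce, and make monic.

G = {a² + 5/36ab - 10/9a + 137/18b - 277/18, b² - b - 2}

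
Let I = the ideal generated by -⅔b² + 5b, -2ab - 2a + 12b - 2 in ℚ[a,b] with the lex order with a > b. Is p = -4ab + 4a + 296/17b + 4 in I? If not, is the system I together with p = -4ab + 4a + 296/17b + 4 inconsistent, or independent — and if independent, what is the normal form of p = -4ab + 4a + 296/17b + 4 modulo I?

-4ab + 4a + 296/17b + 4 lies in I (it reduces to 0).

First compute the reduced Gröbner basis of I by Buchberger's algorithm.
f_1 = -⅔b² + 5b, LT = b².
f_2 = -2ab - 2a + 12b - 2, LT = ab.

S(f_1,f_2): lcm = ab². S = -17/2ab + 6b² - b.
  leading term ab: subtract (17/4)·f_2 from -17/2ab + 6b² - b → 17/2a + 6b² - 52b + 17/2
  leading term a: no divisor's leading term divides it; move 17/2a to the remainder.
  leading term b²: subtract (-9)·f_1 from 6b² - 52b + 17/2 → -7b + 17/2
  leading term b: no divisor's leading term divides it; move -7b to the remainder.
  leading term 1: no divisor's leading term divides it; move 17/2 to the remainder.
  remainder 17/2a - 7b + 17/2 ≠ 0; add h_3 = 17/2a - 7b + 17/2 to the basis.

S(f_1,h_3): leading monomials are coprime, so the S-polynomial reduces to 0 (Buchberger's first criterion).
S(f_2,h_3): lcm = ab. S = a + 14/17b² - 7b + 1.
  leading term a: subtract (2/17)·h_3 from a + 14/17b² - 7b + 1 → 14/17b² - 105/17b
  leading term b²: subtract (-21/17)·f_1 from 14/17b² - 105/17b → 0
  remainder 0.

Every S-polynomial of the final basis reduces to 0, so we have a Gröbner basis.
Inter-reduce: drop elements whose leading term is divisible by another's, tail-reduce, and make monic.
Reduced Gröbner basis: {a - 14/17b + 1, b² - 15/2b}.
Label its elements g_1 = a - 14/17b + 1, g_2 = b² - 15/2b.

Reduce p = -4ab + 4a + 296/17b + 4 modulo G:
  leading term ab: subtract (-4b)·g_1 from -4ab + 4a + 296/17b + 4 → 4a - 56/17b² + 364/17b + 4
  leading term a: subtract (4)·g_1 from 4a - 56/17b² + 364/17b + 4 → -56/17b² + 420/17b
  leading term b²: subtract (-56/17)·g_2 from -56/17b² + 420/17b → 0
  normal form = 0.
Since the normal form is 0, p ∈ I.

Ideal membership is decidable via reduction modulo a Gröbner basis.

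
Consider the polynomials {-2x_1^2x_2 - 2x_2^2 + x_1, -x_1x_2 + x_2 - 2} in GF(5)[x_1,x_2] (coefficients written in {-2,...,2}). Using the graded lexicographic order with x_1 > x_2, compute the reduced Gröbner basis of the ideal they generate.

G = {x_2^2 + x_2 - 2, x_1 + x_2}

f_1 = -2x_1^2x_2 - 2x_2^2 + x_1, LT = x_1^2x_2.
f_2 = -x_1x_2 + x_2 - 2, LT = x_1x_2.

S(f_1,f_2): lcm = x_1^2x_2. S = x_1x_2 + x_2^2.
  reduce S modulo (f_1, f_2):
  remainder x_2^2 + x_2 - 2 ≠ 0; add g_3 = x_2^2 + x_2 - 2 to the basis.

S(f_1,g_3): lcm = x_1^2x_2^2. S = -x_1^2x_2 + x_2^3 + 2x_1^2 + 2x_1x_2.
  reduce S modulo (f_1, f_2, g_3):
  remainder 2x_1^2 + 2x_1 - x_2 + 1 ≠ 0; add g_4 = 2x_1^2 + 2x_1 - x_2 + 1 to the basis.

S(f_2,g_3): lcm = x_1x_2^2. S = -x_1x_2 - x_2^2 + 2x_1 + 2x_2.
  reduce S modulo (f_1, f_2, g_3, g_4):
  remainder 2x_1 + 2x_2 ≠ 0; add g_5 = 2x_1 + 2x_2 to the basis.

The other S-polynomials (S(f_1,g_4), S(f_2,g_4), S(g_3,g_4), S(f_1,g_5), S(f_2,g_5), S(g_3,g_5), S(g_4,g_5)) all reduce to 0 modulo the current basis, so we have a Gröbner basis.
Inter-reduce: drop elements whose leading term is divisible by another's, tail-reduce, and make monic.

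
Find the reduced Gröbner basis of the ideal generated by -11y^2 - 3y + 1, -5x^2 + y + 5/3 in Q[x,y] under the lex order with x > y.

G = {x^2 - 1/5y - 1/3, y^2 + 3/11y - 1/11}

The reduced Gröbner basis is the canonical form of the ideal for this ordering.

f_1 = -11y^2 - 3y + 1, LT = y^2.
f_2 = -5x^2 + y + 5/3, LT = x^2.

The S-polynomials (S(f_1,f_2)) all reduce to 0 modulo the current basis, so we have a Gröbner basis.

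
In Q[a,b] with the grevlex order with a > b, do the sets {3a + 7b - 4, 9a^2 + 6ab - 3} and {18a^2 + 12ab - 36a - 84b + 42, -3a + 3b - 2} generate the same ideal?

No, the ideals differ.

For a fixed monomial order, each ideal has a unique reduced Gröbner basis; comparing bases decides equality.
Buchberger on the first generating set:
f_1 = 3a + 7b - 4, LT = a.
f_2 = 9a^2 + 6ab - 3, LT = a^2.

S(f_1,f_2): lcm = a^2. S = 5/3ab - 4/3a + 1/3.
  leading term ab: subtract (5/9b)·f_1 from 5/3ab - 4/3a + 1/3 → -35/9b^2 - 4/3a + 20/9b + 1/3
  leading term b^2: no divisor's leading term divides it; move -35/9b^2 to the remainder.
  leading term a: subtract (-4/9)·f_1 from -4/3a + 20/9b + 1/3 → 16/3b - 13/9
  leading term b: no divisor's leading term divides it; move 16/3b to the remainder.
  leading term 1: no divisor's leading term divides it; move -13/9 to the remainder.
  remainder -35/9b^2 + 16/3b - 13/9 ≠ 0; add g_3 = -35/9b^2 + 16/3b - 13/9 to the basis.

The other S-polynomials (S(f_1,g_3), S(f_2,g_3)) all reduce to 0 modulo the current basis, so we have a Gröbner basis.
Inter-reduce: drop elements whose leading term is divisible by another's, tail-reduce, and make monic.
Reduced Gröbner basis: {b^2 - 48/35b + 13/35, a + 7/3b - 4/3}.

Buchberger on the second generating set:
h_1 = 18a^2 + 12ab - 36a - 84b + 42, LT = a^2.
h_2 = -3a + 3b - 2, LT = a.

S(h_1,h_2): lcm = a^2. S = 5/3ab - 8/3a - 14/3b + 7/3.
  leading term ab: subtract (-5/9b)·h_2 from 5/3ab - 8/3a - 14/3b + 7/3 → 5/3b^2 - 8/3a - 52/9b + 7/3
  leading term b^2: no divisor's leading term divides it; move 5/3b^2 to the remainder.
  leading term a: subtract (8/9)·h_2 from -8/3a - 52/9b + 7/3 → -76/9b + 37/9
  leading term b: no divisor's leading term divides it; move -76/9b to the remainder.
  leading term 1: no divisor's leading term divides it; move 37/9 to the remainder.
  remainder 5/3b^2 - 76/9b + 37/9 ≠ 0; add k_3 = 5/3b^2 - 76/9b + 37/9 to the basis.

The other S-polynomials (S(h_1,k_3), S(h_2,k_3)) all reduce to 0 modulo the current basis, so we have a Gröbner basis.
Inter-reduce: drop elements whose leading term is divisible by another's, tail-reduce, and make monic.
Reduced Gröbner basis: {b^2 - 76/15b + 37/15, a - b + 2/3}.

These differ, so the ideals are not equal.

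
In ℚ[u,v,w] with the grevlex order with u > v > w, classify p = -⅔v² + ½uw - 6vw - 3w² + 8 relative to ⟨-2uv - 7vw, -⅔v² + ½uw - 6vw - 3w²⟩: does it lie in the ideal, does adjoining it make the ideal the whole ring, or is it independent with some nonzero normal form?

First compute the reduced Gröbner basis of I by Buchberger's algorithm.
f_1 = -2uv - 7vw, LT = uv.
f_2 = -⅔v² + ½uw - 6vw - 3w², LT = v².

S(f_1,f_2): lcm = uv². S = ¾u²w - 9uvw + 7/2v²w - 9/2uw².
  leading term u²w: no divisor's leading term divides it; move ¾u²w to the remainder.
  leading term uvw: subtract (9/2w)·f_1 from -9uvw + 7/2v²w - 9/2uw² → 7/2v²w - 9/2uw² + 63/2vw²
  leading term v²w: subtract (-21/4w)·f_2 from 7/2v²w - 9/2uw² + 63/2vw² → -15/8uw² - 63/4w³
  leading term uw²: no divisor's leading term divides it; move -15/8uw² to the remainder.
  leading term w³: no divisor's leading term divides it; move -63/4w³ to the remainder.
  remainder ¾u²w - 15/8uw² - 63/4w³ ≠ 0; add h_3 = ¾u²w - 15/8uw² - 63/4w³ to the basis.

The other S-polynomials (S(f_1,h_3), S(f_2,h_3)) all reduce to 0 modulo the current basis, so we have a Gröbner basis.
Inter-reduce: drop elements whose leading term is divisible by another's, tail-reduce, and make monic.
Reduced Gröbner basis: {u²w - 5/2uw² - 21w³, uv + 7/2vw, v² - ¾uw + 9vw + 9/2w²}.
Label its elements g_1 = u²w - 5/2uw² - 21w³, g_2 = uv + 7/2vw, g_3 = v² - ¾uw + 9vw + 9/2w².

Reduce p = -⅔v² + ½uw - 6vw - 3w² + 8 modulo G:
  leading term v²: subtract (-⅔)·g_3 from -⅔v² + ½uw - 6vw - 3w² + 8 → 8
  leading term 1: no divisor's leading term divides it; move 8 to the remainder.
  normal form = 8.
The normal form is nonzero, so p ∉ I. Since p minus its normal form lies in I, I + (p) = I + (r) where r = 8; decide whether this ideal is the whole ring.
Here r = 8 is a nonzero constant, hence a unit: 1 ∈ I + (p), the Gröbner basis of I + (p) is {1}, and the enlarged system has no common solution — adjoining p is inconsistent.

Adjoining -⅔v² + ½uw - 6vw - 3w² + 8 makes the ideal the whole ring: the system is inconsistent.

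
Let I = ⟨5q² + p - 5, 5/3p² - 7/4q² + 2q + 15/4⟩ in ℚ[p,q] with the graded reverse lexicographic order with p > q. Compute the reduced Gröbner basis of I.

G = {p² + 21/100p + 6/5q + 6/5, q² + ⅕p - 1}

f_1 = 5q² + p - 5, LT = q².
f_2 = 5/3p² - 7/4q² + 2q + 15/4, LT = p².

The S-polynomials (S(f_1,f_2)) all reduce to 0 modulo the current basis, so we have a Gröbner basis.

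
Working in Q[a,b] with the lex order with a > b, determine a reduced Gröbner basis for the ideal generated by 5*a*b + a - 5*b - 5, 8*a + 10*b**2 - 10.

G = {a + 5/4*b**2 - 5/4, b**3 + 1/5*b**2 - 1/5*b + 3/5}

Buchberger's algorithm terminates because the ascending chain of leading-term ideals stabilizes.

f_1 = 5*a*b + a - 5*b - 5, LT = a*b.
f_2 = 8*a + 10*b**2 - 10, LT = a.

S(f_1,f_2): lcm = a*b. S = 1/5*a - 5/4*b**3 + 1/4*b - 1.
  leading term a: subtract (1/40)·f_2 from 1/5*a - 5/4*b**3 + 1/4*b - 1 → -5/4*b**3 - 1/4*b**2 + 1/4*b - 3/4
  leading term b**3: no divisor's leading term divides it; move -5/4*b**3 to the remainder.
  leading term b**2: no divisor's leading term divides it; move -1/4*b**2 to the remainder.
  leading term b: no divisor's leading term divides it; move 1/4*b to the remainder.
  leading term 1: no divisor's leading term divides it; move -3/4 to the remainder.
  remainder -5/4*b**3 - 1/4*b**2 + 1/4*b - 3/4 ≠ 0; add g_3 = -5/4*b**3 - 1/4*b**2 + 1/4*b - 3/4 to the basis.

The other S-polynomials (S(f_1,g_3), S(f_2,g_3)) all reduce to 0 modulo the current basis, so we have a Gröbner basis.
Inter-reduce: drop elements whose leading term is divisible by another's, tail-reduce, and make monic.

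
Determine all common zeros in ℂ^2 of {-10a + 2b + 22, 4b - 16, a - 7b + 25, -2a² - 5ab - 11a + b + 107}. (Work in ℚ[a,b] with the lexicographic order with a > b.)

{(3, 4)}

Compute a lex Gröbner basis by Buchberger's algorithm.
f_1 = -10a + 2b + 22, LT = a.
f_2 = 4b - 16, LT = b.
f_3 = a - 7b + 25, LT = a.
f_4 = -2a² - 5ab - 11a + b + 107, LT = a².

S(f_1,f_2): leading monomials are coprime, so the S-polynomial reduces to 0 (Buchberger's first criterion).
S(f_1,f_3): lcm = a. S = 34/5b - 136/5.
  leading term b: subtract (17/10)·f_2 from 34/5b - 136/5 → 0
  remainder 0.

S(f_1,f_4): lcm = a². S = -27/10ab - 77/10a + ½b + 107/2.
  leading term ab: subtract (27/100b)·f_1 from -27/10ab - 77/10a + ½b + 107/2 → -77/10a - 27/50b² - 136/25b + 107/2
  leading term a: subtract (77/100)·f_1 from -77/10a - 27/50b² - 136/25b + 107/2 → -27/50b² - 349/50b + 914/25
  leading term b²: subtract (-27/200b)·f_2 from -27/50b² - 349/50b + 914/25 → -457/50b + 914/25
  leading term b: subtract (-457/200)·f_2 from -457/50b + 914/25 → 0
  remainder 0.

S(f_2,f_3): leading monomials are coprime, so the S-polynomial reduces to 0 (Buchberger's first criterion).
S(f_2,f_4): leading monomials are coprime, so the S-polynomial reduces to 0 (Buchberger's first criterion).
S(f_3,f_4): lcm = a². S = -19/2ab + 39/2a + ½b + 107/2.
  leading term ab: subtract (19/20b)·f_1 from -19/2ab + 39/2a + ½b + 107/2 → 39/2a - 19/10b² - 102/5b + 107/2
  leading term a: subtract (-39/20)·f_1 from 39/2a - 19/10b² - 102/5b + 107/2 → -19/10b² - 33/2b + 482/5
  leading term b²: subtract (-19/40b)·f_2 from -19/10b² - 33/2b + 482/5 → -241/10b + 482/5
  leading term b: subtract (-241/40)·f_2 from -241/10b + 482/5 → 0
  remainder 0.

Every S-polynomial of the final basis reduces to 0, so we have a Gröbner basis.
Inter-reduce: drop elements whose leading term is divisible by another's, tail-reduce, and make monic.
Reduced Gröbner basis: {a - 3, b - 4}.

Elimination: the polynomial b - 4 lies in the elimination ideal for b, so b ∈ {4}. For each such b, the remaining basis elements (now univariate) give the rest of the solution.
  b = 4: the earlier basis element becomes a - 3 = 0, giving a = 3 — point (3, 4).
Zero-dimensionality of the ideal guarantees finitely many solutions over ℂ.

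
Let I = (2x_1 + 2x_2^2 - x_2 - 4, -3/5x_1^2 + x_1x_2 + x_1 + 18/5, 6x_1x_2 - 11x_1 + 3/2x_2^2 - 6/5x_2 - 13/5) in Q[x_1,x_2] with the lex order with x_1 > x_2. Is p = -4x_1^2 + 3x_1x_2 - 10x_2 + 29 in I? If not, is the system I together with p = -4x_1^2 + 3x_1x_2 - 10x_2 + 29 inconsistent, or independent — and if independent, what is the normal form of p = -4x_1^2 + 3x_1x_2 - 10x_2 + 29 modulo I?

First compute the reduced Gröbner basis of I by Buchberger's algorithm.
f_1 = 2x_1 + 2x_2^2 - x_2 - 4, LT = x_1.
f_2 = -3/5x_1^2 + x_1x_2 + x_1 + 18/5, LT = x_1^2.
f_3 = 6x_1x_2 - 11x_1 + 3/2x_2^2 - 6/5x_2 - 13/5, LT = x_1x_2.

S(f_1,f_2): lcm = x_1^2. S = x_1x_2^2 + 7/6x_1x_2 - 1/3x_1 + 6.
  reduce S modulo (f_1, f_2, f_3):
  remainder -x_2^4 - 2/3x_2^3 + 35/12x_2^2 + 13/6x_2 + 16/3 ≠ 0; add h_4 = -x_2^4 - 2/3x_2^3 + 35/12x_2^2 + 13/6x_2 + 16/3 to the basis.

S(f_1,f_3): lcm = x_1x_2. S = 11/6x_1 + x_2^3 - 3/4x_2^2 - 9/5x_2 + 13/30.
  reduce S modulo (f_1, f_2, f_3, h_4):
  remainder x_2^3 - 31/12x_2^2 - 53/60x_2 + 41/10 ≠ 0; add h_5 = x_2^3 - 31/12x_2^2 - 53/60x_2 + 41/10 to the basis.

S(f_2,f_3): lcm = x_1^2x_2. S = 11/6x_1^2 - 23/12x_1x_2^2 - 22/15x_1x_2 + 13/30x_1 - 6x_2.
  reduce S modulo (f_1, f_2, f_3, h_4, h_5):
  remainder -1731/160x_2^2 - 243/800x_2 + 17553/400 ≠ 0; add h_6 = -1731/160x_2^2 - 243/800x_2 + 17553/400 to the basis.

S(f_3,h_4): lcm = x_1x_2^4. S = -5/2x_1x_2^3 + 35/12x_1x_2^2 + 13/6x_1x_2 + 16/3x_1 + 1/4x_2^5 - 1/5x_2^4 - 13/30x_2^3.
  reduce S modulo (f_1, f_2, f_3, h_4, h_5, h_6):
  remainder 1237481/92320x_2 - 1237481/46160 ≠ 0; add h_7 = 1237481/92320x_2 - 1237481/46160 to the basis.

The other S-polynomials (S(f_1,h_4), S(f_2,h_4), S(f_1,h_5), S(f_2,h_5), S(f_3,h_5), S(h_4,h_5), S(f_1,h_6), S(f_2,h_6), S(f_3,h_6), S(h_4,h_6), S(h_5,h_6), S(f_1,h_7), S(f_2,h_7), S(f_3,h_7), S(h_4,h_7), S(h_5,h_7), S(h_6,h_7)) all reduce to 0 modulo the current basis, so we have a Gröbner basis.
Inter-reduce: drop elements whose leading term is divisible by another's, tail-reduce, and make monic.
Reduced Gröbner basis: {x_1 + 1, x_2 - 2}.
Label its elements g_1 = x_1 + 1, g_2 = x_2 - 2.

Reduce p = -4x_1^2 + 3x_1x_2 - 10x_2 + 29 modulo G:
  leading term x_1^2: subtract (-4x_1)·g_1 from -4x_1^2 + 3x_1x_2 - 10x_2 + 29 → 3x_1x_2 + 4x_1 - 10x_2 + 29
  leading term x_1x_2: subtract (3x_2)·g_1 from 3x_1x_2 + 4x_1 - 10x_2 + 29 → 4x_1 - 13x_2 + 29
  leading term x_1: subtract (4)·g_1 from 4x_1 - 13x_2 + 29 → -13x_2 + 25
  leading term x_2: subtract (-13)·g_2 from -13x_2 + 25 → -1
  leading term 1: no divisor's leading term divides it; move -1 to the remainder.
  normal form = -1.
The normal form is nonzero, so p ∉ I. Since p minus its normal form lies in I, I + (p) = I + (r) where r = -1; decide whether this ideal is the whole ring.
Here r = -1 is a nonzero constant, hence a unit: 1 ∈ I + (p), the Gröbner basis of I + (p) is {1}, and the enlarged system has no common solution — adjoining p is inconsistent.

Adjoining -4x_1^2 + 3x_1x_2 - 10x_2 + 29 makes the ideal the whole ring: the system is inconsistent.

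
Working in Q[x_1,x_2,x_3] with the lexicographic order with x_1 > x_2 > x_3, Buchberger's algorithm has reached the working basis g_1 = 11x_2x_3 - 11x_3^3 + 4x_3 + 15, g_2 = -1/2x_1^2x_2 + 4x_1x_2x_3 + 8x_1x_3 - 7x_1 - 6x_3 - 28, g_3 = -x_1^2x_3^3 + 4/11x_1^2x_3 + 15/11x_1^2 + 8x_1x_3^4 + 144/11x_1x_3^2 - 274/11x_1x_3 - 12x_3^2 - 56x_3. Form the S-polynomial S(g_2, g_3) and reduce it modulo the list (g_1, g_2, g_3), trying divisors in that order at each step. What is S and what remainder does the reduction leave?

S(g_2, g_3) = 4/11x_1^2x_2x_3 + 15/11x_1^2x_2 + 144/11x_1x_2x_3^2 - 274/11x_1x_2x_3 - 16x_1x_3^4 + 14x_1x_3^3 - 12x_2x_3^2 - 56x_2x_3 + 12x_3^4 + 56x_3^3; remainder on division = 0.

lcm(LM(g_2), LM(g_3)) = x_1^2x_2x_3^3.
S = (lcm/LT(g_2))·g_2 − (lcm/LT(g_3))·g_3 = 4/11x_1^2x_2x_3 + 15/11x_1^2x_2 + 144/11x_1x_2x_3^2 - 274/11x_1x_2x_3 - 16x_1x_3^4 + 14x_1x_3^3 - 12x_2x_3^2 - 56x_2x_3 + 12x_3^4 + 56x_3^3.
Reduce S modulo (g_1, g_2, g_3) in that order:
  leading term x_1^2x_2x_3: subtract (4/121x_1^2)·g_1 from 4/11x_1^2x_2x_3 + 15/11x_1^2x_2 + 144/11x_1x_2x_3^2 - 274/11x_1x_2x_3 - 16x_1x_3^4 + 14x_1x_3^3 - 12x_2x_3^2 - 56x_2x_3 + 12x_3^4 + 56x_3^3 → 15/11x_1^2x_2 + 4/11x_1^2x_3^3 - 16/121x_1^2x_3 - 60/121x_1^2 + 144/11x_1x_2x_3^2 - 274/11x_1x_2x_3 - 16x_1x_3^4 + 14x_1x_3^3 - 12x_2x_3^2 - 56x_2x_3 + 12x_3^4 + 56x_3^3
  leading term x_1^2x_2: subtract (-30/11)·g_2 from 15/11x_1^2x_2 + 4/11x_1^2x_3^3 - 16/121x_1^2x_3 - 60/121x_1^2 + 144/11x_1x_2x_3^2 - 274/11x_1x_2x_3 - 16x_1x_3^4 + 14x_1x_3^3 - 12x_2x_3^2 - 56x_2x_3 + 12x_3^4 + 56x_3^3 → 4/11x_1^2x_3^3 - 16/121x_1^2x_3 - 60/121x_1^2 + 144/11x_1x_2x_3^2 - 14x_1x_2x_3 - 16x_1x_3^4 + 14x_1x_3^3 + 240/11x_1x_3 - 210/11x_1 - 12x_2x_3^2 - 56x_2x_3 + 12x_3^4 + 56x_3^3 - 180/11x_3 - 840/11
  leading term x_1^2x_3^3: subtract (-4/11)·g_3 from 4/11x_1^2x_3^3 - 16/121x_1^2x_3 - 60/121x_1^2 + 144/11x_1x_2x_3^2 - 14x_1x_2x_3 - 16x_1x_3^4 + 14x_1x_3^3 + 240/11x_1x_3 - 210/11x_1 - 12x_2x_3^2 - 56x_2x_3 + 12x_3^4 + 56x_3^3 - 180/11x_3 - 840/11 → 144/11x_1x_2x_3^2 - 14x_1x_2x_3 - 144/11x_1x_3^4 + 14x_1x_3^3 + 576/121x_1x_3^2 + 1544/121x_1x_3 - 210/11x_1 - 12x_2x_3^2 - 56x_2x_3 + 12x_3^4 + 56x_3^3 - 48/11x_3^2 - 404/11x_3 - 840/11
  leading term x_1x_2x_3^2: subtract (144/121x_1x_3)·g_1 from 144/11x_1x_2x_3^2 - 14x_1x_2x_3 - 144/11x_1x_3^4 + 14x_1x_3^3 + 576/121x_1x_3^2 + 1544/121x_1x_3 - 210/11x_1 - 12x_2x_3^2 - 56x_2x_3 + 12x_3^4 + 56x_3^3 - 48/11x_3^2 - 404/11x_3 - 840/11 → -14x_1x_2x_3 + 14x_1x_3^3 - 56/11x_1x_3 - 210/11x_1 - 12x_2x_3^2 - 56x_2x_3 + 12x_3^4 + 56x_3^3 - 48/11x_3^2 - 404/11x_3 - 840/11
  leading term x_1x_2x_3: subtract (-14/11x_1)·g_1 from -14x_1x_2x_3 + 14x_1x_3^3 - 56/11x_1x_3 - 210/11x_1 - 12x_2x_3^2 - 56x_2x_3 + 12x_3^4 + 56x_3^3 - 48/11x_3^2 - 404/11x_3 - 840/11 → -12x_2x_3^2 - 56x_2x_3 + 12x_3^4 + 56x_3^3 - 48/11x_3^2 - 404/11x_3 - 840/11
  leading term x_2x_3^2: subtract (-12/11x_3)·g_1 from -12x_2x_3^2 - 56x_2x_3 + 12x_3^4 + 56x_3^3 - 48/11x_3^2 - 404/11x_3 - 840/11 → -56x_2x_3 + 56x_3^3 - 224/11x_3 - 840/11
  leading term x_2x_3: subtract (-56/11)·g_1 from -56x_2x_3 + 56x_3^3 - 224/11x_3 - 840/11 → 0
The remainder is 0, so this S-polynomial contributes no new basis element.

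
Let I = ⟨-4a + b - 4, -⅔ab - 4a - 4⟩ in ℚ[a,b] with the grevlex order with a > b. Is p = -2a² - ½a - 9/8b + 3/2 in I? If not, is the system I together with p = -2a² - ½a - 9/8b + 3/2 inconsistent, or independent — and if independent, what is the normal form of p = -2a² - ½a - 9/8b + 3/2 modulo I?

-2a² - ½a - 9/8b + 3/2 lies in I (it reduces to 0).

First compute the reduced Gröbner basis of I by Buchberger's algorithm.
f_1 = -4a + b - 4, LT = a.
f_2 = -⅔ab - 4a - 4, LT = ab.

S(f_1,f_2): lcm = ab. S = -¼b² - 6a + b - 6.
  reduce S modulo (f_1, f_2):
  remainder -¼b² - ½b ≠ 0; add h_3 = -¼b² - ½b to the basis.

The other S-polynomials (S(f_1,h_3), S(f_2,h_3)) all reduce to 0 modulo the current basis, so we have a Gröbner basis.
Inter-reduce: drop elements whose leading term is divisible by another's, tail-reduce, and make monic.
Reduced Gröbner basis: {b² + 2b, a - ¼b + 1}.
Label its elements g_1 = b² + 2b, g_2 = a - ¼b + 1.

Reduce p = -2a² - ½a - 9/8b + 3/2 modulo G:
  leading term a²: subtract (-2a)·g_2 from -2a² - ½a - 9/8b + 3/2 → -½ab + 3/2a - 9/8b + 3/2
  leading term ab: subtract (-½b)·g_2 from -½ab + 3/2a - 9/8b + 3/2 → -⅛b² + 3/2a - ⅝b + 3/2
  leading term b²: subtract (-⅛)·g_1 from -⅛b² + 3/2a - ⅝b + 3/2 → 3/2a - ⅜b + 3/2
  leading term a: subtract (3/2)·g_2 from 3/2a - ⅜b + 3/2 → 0
  normal form = 0.
Since the normal form is 0, p ∈ I.

The remainder on division by a Gröbner basis is unique — it is the normal form.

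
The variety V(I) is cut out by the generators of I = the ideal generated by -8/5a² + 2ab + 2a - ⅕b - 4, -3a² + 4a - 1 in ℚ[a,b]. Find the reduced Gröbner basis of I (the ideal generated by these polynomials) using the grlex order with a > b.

Buchberger's algorithm terminates because the ascending chain of leading-term ideals stabilizes.

f_1 = -8/5a² + 2ab + 2a - ⅕b - 4, LT = a².
f_2 = -3a² + 4a - 1, LT = a².

S(f_1,f_2): lcm = a². S = -5/4ab + 1/12a + ⅛b + 13/6.
  reduce S modulo (f_1, f_2):
  remainder -5/4ab + 1/12a + ⅛b + 13/6 ≠ 0; add g_3 = -5/4ab + 1/12a + ⅛b + 13/6 to the basis.

S(f_1,g_3): lcm = a²b. S = -5/4ab² + 1/15a² - 23/20ab + ⅛b² + 26/15a + 5/2b.
  reduce S modulo (f_1, f_2, g_3):
  remainder 87/50a + 21/100b - 54/25 ≠ 0; add g_4 = 87/50a + 21/100b - 54/25 to the basis.

S(g_3,g_4): lcm = ab. S = -7/58b² - 1/15a + 331/290b - 26/15.
  reduce S modulo (f_1, f_2, g_3, g_4):
  remainder -7/58b² + 100/87b - 158/87 ≠ 0; add g_5 = -7/58b² + 100/87b - 158/87 to the basis.

The other S-polynomials (S(f_2,g_3), S(f_1,g_4), S(f_2,g_4), S(f_1,g_5), S(f_2,g_5), S(g_3,g_5), S(g_4,g_5)) all reduce to 0 modulo the current basis, so we have a Gröbner basis.
Inter-reduce: drop elements whose leading term is divisible by another's, tail-reduce, and make monic.

G = {b² - 200/21b + 316/21, a + 7/58b - 36/29}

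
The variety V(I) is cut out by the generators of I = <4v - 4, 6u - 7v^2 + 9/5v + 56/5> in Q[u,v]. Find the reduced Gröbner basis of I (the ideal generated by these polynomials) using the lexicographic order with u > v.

f_1 = 4v - 4, LT = v.
f_2 = 6u - 7v^2 + 9/5v + 56/5, LT = u.

The S-polynomials (S(f_1,f_2)) all reduce to 0 modulo the current basis, so we have a Gröbner basis.

G = {u + 1, v - 1}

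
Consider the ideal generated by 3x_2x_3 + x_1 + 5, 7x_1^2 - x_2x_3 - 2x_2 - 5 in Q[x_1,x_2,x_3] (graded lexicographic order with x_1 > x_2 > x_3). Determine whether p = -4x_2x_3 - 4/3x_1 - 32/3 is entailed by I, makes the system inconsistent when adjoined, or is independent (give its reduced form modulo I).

Adjoining -4x_2x_3 - 4/3x_1 - 32/3 makes the ideal the whole ring: the system is inconsistent.

First compute the reduced Gröbner basis of I by Buchberger's algorithm.
f_1 = 3x_2x_3 + x_1 + 5, LT = x_2x_3.
f_2 = 7x_1^2 - x_2x_3 - 2x_2 - 5, LT = x_1^2.

The S-polynomials (S(f_1,f_2)) all reduce to 0 modulo the current basis, so we have a Gröbner basis.
Inter-reduce: drop elements whose leading term is divisible by another's, tail-reduce, and make monic.
Reduced Gröbner basis: {x_1^2 + 1/21x_1 - 2/7x_2 - 10/21, x_2x_3 + 1/3x_1 + 5/3}.
Label its elements g_1 = x_1^2 + 1/21x_1 - 2/7x_2 - 10/21, g_2 = x_2x_3 + 1/3x_1 + 5/3.

Reduce p = -4x_2x_3 - 4/3x_1 - 32/3 modulo G:
  leading term x_2x_3: subtract (-4)·g_2 from -4x_2x_3 - 4/3x_1 - 32/3 → -4
  leading term 1: no divisor's leading term divides it; move -4 to the remainder.
  normal form = -4.
The normal form is nonzero, so p ∉ I. Since p minus its normal form lies in I, I + (p) = I + (r) where r = -4; decide whether this ideal is the whole ring.
Here r = -4 is a nonzero constant, hence a unit: 1 ∈ I + (p), the Gröbner basis of I + (p) is {1}, and the enlarged system has no common solution — adjoining p is inconsistent.

The remainder on division by a Gröbner basis is unique — it is the normal form.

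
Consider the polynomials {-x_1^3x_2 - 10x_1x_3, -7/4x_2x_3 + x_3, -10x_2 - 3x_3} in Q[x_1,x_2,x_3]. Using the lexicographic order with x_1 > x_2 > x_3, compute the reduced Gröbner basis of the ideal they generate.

G = {x_1^3x_3 - 100/3x_1x_3, x_2 + 3/10x_3, x_3^2 + 40/21x_3}

Buchberger's algorithm terminates because the ascending chain of leading-term ideals stabilizes.

f_1 = -x_1^3x_2 - 10x_1x_3, LT = x_1^3x_2.
f_2 = -7/4x_2x_3 + x_3, LT = x_2x_3.
f_3 = -10x_2 - 3x_3, LT = x_2.

S(f_1,f_2): lcm = x_1^3x_2x_3. S = 4/7x_1^3x_3 + 10x_1x_3^2.
  leading term x_1^3x_3: no divisor's leading term divides it; move 4/7x_1^3x_3 to the remainder.
  leading term x_1x_3^2: no divisor's leading term divides it; move 10x_1x_3^2 to the remainder.
  remainder 4/7x_1^3x_3 + 10x_1x_3^2 ≠ 0; add g_4 = 4/7x_1^3x_3 + 10x_1x_3^2 to the basis.

S(f_1,f_3): lcm = x_1^3x_2. S = -3/10x_1^3x_3 + 10x_1x_3.
  leading term x_1^3x_3: subtract (-21/40)·g_4 from -3/10x_1^3x_3 + 10x_1x_3 → 21/4x_1x_3^2 + 10x_1x_3
  leading term x_1x_3^2: no divisor's leading term divides it; move 21/4x_1x_3^2 to the remainder.
  leading term x_1x_3: no divisor's leading term divides it; move 10x_1x_3 to the remainder.
  remainder 21/4x_1x_3^2 + 10x_1x_3 ≠ 0; add g_5 = 21/4x_1x_3^2 + 10x_1x_3 to the basis.

S(f_2,f_3): lcm = x_2x_3. S = -3/10x_3^2 - 4/7x_3.
  leading term x_3^2: no divisor's leading term divides it; move -3/10x_3^2 to the remainder.
  leading term x_3: no divisor's leading term divides it; move -4/7x_3 to the remainder.
  remainder -3/10x_3^2 - 4/7x_3 ≠ 0; add g_6 = -3/10x_3^2 - 4/7x_3 to the basis.

The other S-polynomials (S(f_1,g_4), S(f_2,g_4), S(f_3,g_4), S(f_1,g_5), S(f_2,g_5), S(f_3,g_5), S(g_4,g_5), S(f_1,g_6), S(f_2,g_6), S(f_3,g_6), S(g_4,g_6), S(g_5,g_6)) all reduce to 0 modulo the current basis, so we have a Gröbner basis.
Inter-reduce: drop elements whose leading term is divisible by another's, tail-reduce, and make monic.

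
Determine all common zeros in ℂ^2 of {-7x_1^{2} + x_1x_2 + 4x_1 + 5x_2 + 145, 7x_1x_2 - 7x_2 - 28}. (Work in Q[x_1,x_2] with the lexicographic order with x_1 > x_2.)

Compute a lex Gröbner basis by Buchberger's algorithm.
f_1 = -7x_1^{2} + x_1x_2 + 4x_1 + 5x_2 + 145, LT = x_1^{2}.
f_2 = 7x_1x_2 - 7x_2 - 28, LT = x_1x_2.

S(f_1,f_2): lcm = x_1^{2}x_2. S = -\tfrac{1}{7}x_1x_2^{2} + \tfrac{3}{7}x_1x_2 + 4x_1 - \tfrac{5}{7}x_2^{2} - \tfrac{145}{7}x_2.
  leading term x_1x_2^{2}: subtract (-\tfrac{1}{49}x_2)·f_2 from -\tfrac{1}{7}x_1x_2^{2} + \tfrac{3}{7}x_1x_2 + 4x_1 - \tfrac{5}{7}x_2^{2} - \tfrac{145}{7}x_2 → \tfrac{3}{7}x_1x_2 + 4x_1 - \tfrac{6}{7}x_2^{2} - \tfrac{149}{7}x_2
  leading term x_1x_2: subtract (\tfrac{3}{49})·f_2 from \tfrac{3}{7}x_1x_2 + 4x_1 - \tfrac{6}{7}x_2^{2} - \tfrac{149}{7}x_2 → 4x_1 - \tfrac{6}{7}x_2^{2} - \tfrac{146}{7}x_2 + \tfrac{12}{7}
  leading term x_1: no divisor's leading term divides it; move 4x_1 to the remainder.
  leading term x_2^{2}: no divisor's leading term divides it; move -\tfrac{6}{7}x_2^{2} to the remainder.
  leading term x_2: no divisor's leading term divides it; move -\tfrac{146}{7}x_2 to the remainder.
  leading term 1: no divisor's leading term divides it; move \tfrac{12}{7} to the remainder.
  remainder 4x_1 - \tfrac{6}{7}x_2^{2} - \tfrac{146}{7}x_2 + \tfrac{12}{7} ≠ 0; add h_3 = 4x_1 - \tfrac{6}{7}x_2^{2} - \tfrac{146}{7}x_2 + \tfrac{12}{7} to the basis.

S(f_2,h_3): lcm = x_1x_2. S = \tfrac{3}{14}x_2^{3} + \tfrac{73}{14}x_2^{2} - \tfrac{10}{7}x_2 - 4.
  leading term x_2^{3}: no divisor's leading term divides it; move \tfrac{3}{14}x_2^{3} to the remainder.
  leading term x_2^{2}: no divisor's leading term divides it; move \tfrac{73}{14}x_2^{2} to the remainder.
  leading term x_2: no divisor's leading term divides it; move -\tfrac{10}{7}x_2 to the remainder.
  leading term 1: no divisor's leading term divides it; move -4 to the remainder.
  remainder \tfrac{3}{14}x_2^{3} + \tfrac{73}{14}x_2^{2} - \tfrac{10}{7}x_2 - 4 ≠ 0; add h_4 = \tfrac{3}{14}x_2^{3} + \tfrac{73}{14}x_2^{2} - \tfrac{10}{7}x_2 - 4 to the basis.

The other S-polynomials (S(f_1,h_3), S(f_1,h_4), S(f_2,h_4), S(h_3,h_4)) all reduce to 0 modulo the current basis, so we have a Gröbner basis.
Inter-reduce: drop elements whose leading term is divisible by another's, tail-reduce, and make monic.
Reduced Gröbner basis: {x_1 - \tfrac{3}{14}x_2^{2} - \tfrac{73}{14}x_2 + \tfrac{3}{7}, x_2^{3} + \tfrac{73}{3}x_2^{2} - \tfrac{20}{3}x_2 - \tfrac{56}{3}}.

Since the basis is lex-ordered, x_2^{3} + \tfrac{73}{3}x_2^{2} - \tfrac{20}{3}x_2 - \tfrac{56}{3} is univariate in x_2. Its roots are {1, -38/3 - 2*sqrt(319)/3, -38/3 + 2*sqrt(319)/3}. Back-substituting each root into the other basis elements fixes the other coordinates.
  x_2 = 1: the earlier basis element becomes x_1 - 5 = 0, giving x_1 = 5 — point (5, 1).
  x_2 = -38/3 - 2*sqrt(319)/3: the earlier basis element becomes x_1 - sqrt(319)/7 + 12/7 = 0, giving x_1 = -12/7 + sqrt(319)/7 — point (-12/7 + sqrt(319)/7, -38/3 - 2*sqrt(319)/3).
  x_2 = -38/3 + 2*sqrt(319)/3: the earlier basis element becomes x_1 + 12/7 + sqrt(319)/7 = 0, giving x_1 = -sqrt(319)/7 - 12/7 — point (-sqrt(319)/7 - 12/7, -38/3 + 2*sqrt(319)/3).
Each listed point satisfies every original equation (direct substitution).

{(5, 1), (-12/7 + sqrt(319)/7, -38/3 - 2*sqrt(319)/3), (-sqrt(319)/7 - 12/7, -38/3 + 2*sqrt(319)/3)}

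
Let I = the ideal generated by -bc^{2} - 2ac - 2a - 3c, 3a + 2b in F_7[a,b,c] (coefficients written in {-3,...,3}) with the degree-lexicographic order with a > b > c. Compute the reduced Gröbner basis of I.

f_1 = -bc^{2} - 2ac - 2a - 3c, LT = bc^{2}.
f_2 = 3a + 2b, LT = a.

The S-polynomials (S(f_1,f_2)) all reduce to 0 modulo the current basis, so we have a Gröbner basis.

G = {bc^{2} + bc + b + 3c, a + 3b}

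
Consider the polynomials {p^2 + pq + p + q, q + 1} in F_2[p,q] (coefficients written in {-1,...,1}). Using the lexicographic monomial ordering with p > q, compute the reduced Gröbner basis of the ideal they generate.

G = {p^2 + 1, q + 1}

f_1 = p^2 + pq + p + q, LT = p^2.
f_2 = q + 1, LT = q.

The S-polynomials (S(f_1,f_2)) all reduce to 0 modulo the current basis, so we have a Gröbner basis.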